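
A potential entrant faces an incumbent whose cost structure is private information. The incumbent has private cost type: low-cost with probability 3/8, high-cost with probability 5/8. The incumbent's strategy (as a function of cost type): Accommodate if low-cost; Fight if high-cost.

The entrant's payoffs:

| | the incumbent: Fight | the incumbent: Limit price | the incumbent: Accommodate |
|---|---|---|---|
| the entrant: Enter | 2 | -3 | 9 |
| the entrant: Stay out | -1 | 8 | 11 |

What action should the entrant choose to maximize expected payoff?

E[Enter] = 3/8·(9) + 5/8·(2) = 37/8
E[Stay out] = 3/8·(11) + 5/8·(-1) = 7/2
Best response: Enter (37/8 is the largest).

Enter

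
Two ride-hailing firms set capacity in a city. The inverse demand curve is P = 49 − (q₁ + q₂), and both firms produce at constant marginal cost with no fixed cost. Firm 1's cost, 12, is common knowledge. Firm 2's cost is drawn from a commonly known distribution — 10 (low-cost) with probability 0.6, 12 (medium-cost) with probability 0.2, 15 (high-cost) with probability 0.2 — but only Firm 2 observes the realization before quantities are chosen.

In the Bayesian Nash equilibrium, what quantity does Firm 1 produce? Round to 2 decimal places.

Type-c best response for Firm 2: q₂(c) = (49 − c)/2 − q₁/2.
Firm 1 maximizes expected profit; its first-order condition is 49 − 2q₁ − E[q₂] − 12 = 0.
Substituting E[q₂] and solving: E[c₂] = 11.4, so q₁ = (49 − 2·12 + 11.4)/3 = 12.1333.

12.13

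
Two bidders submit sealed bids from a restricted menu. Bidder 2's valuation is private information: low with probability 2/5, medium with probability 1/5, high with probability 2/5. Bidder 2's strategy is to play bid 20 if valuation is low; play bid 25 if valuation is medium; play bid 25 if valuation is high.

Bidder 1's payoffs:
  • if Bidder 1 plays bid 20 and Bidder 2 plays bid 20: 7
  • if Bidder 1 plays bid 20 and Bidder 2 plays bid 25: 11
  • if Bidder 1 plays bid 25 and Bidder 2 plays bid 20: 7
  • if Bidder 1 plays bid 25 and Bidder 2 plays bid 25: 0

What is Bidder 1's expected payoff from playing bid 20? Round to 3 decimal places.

9.400

E[bid 20] = 2/5·7 + 1/5·11 + 2/5·11 = 14/5 + 11/5 + 22/5 = 47/5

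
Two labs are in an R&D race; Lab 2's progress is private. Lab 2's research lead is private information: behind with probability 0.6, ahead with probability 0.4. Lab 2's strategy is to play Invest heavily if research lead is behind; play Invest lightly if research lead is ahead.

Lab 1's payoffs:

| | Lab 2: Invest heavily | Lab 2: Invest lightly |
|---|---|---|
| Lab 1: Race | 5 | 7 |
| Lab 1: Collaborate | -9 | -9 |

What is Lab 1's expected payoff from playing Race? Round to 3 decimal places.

5.800

E[Race] = 0.6·5 + 0.4·7 = 3 + 2.8 = 5.8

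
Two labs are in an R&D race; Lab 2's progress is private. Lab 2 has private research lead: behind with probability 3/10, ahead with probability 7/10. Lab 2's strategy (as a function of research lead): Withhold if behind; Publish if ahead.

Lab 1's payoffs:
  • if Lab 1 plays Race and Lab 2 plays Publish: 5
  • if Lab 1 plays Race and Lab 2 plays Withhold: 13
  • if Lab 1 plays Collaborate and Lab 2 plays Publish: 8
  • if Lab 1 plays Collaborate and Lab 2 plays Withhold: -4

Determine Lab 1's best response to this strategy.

Race

Compute Lab 1's expected payoff for each action, taking the expectation over Lab 2's type.
E[Race] = 3/10·(13) + 7/10·(5) = 37/5
E[Collaborate] = 3/10·(-4) + 7/10·(8) = 22/5
Best response: Race (37/5 is the largest).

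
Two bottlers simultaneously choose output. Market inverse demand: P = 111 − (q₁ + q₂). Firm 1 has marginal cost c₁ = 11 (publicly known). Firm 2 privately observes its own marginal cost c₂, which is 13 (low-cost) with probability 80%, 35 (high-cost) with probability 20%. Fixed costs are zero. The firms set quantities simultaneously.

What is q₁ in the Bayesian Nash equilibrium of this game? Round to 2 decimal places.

Type-c best response for Firm 2: q₂(c) = (111 − c)/2 − q₁/2.
Firm 1 maximizes expected profit; its first-order condition is 111 − 2q₁ − E[q₂] − 11 = 0.
Substituting E[q₂] and solving: E[c₂] = 17.4, so q₁ = (111 − 2·11 + 17.4)/3 = 35.4667.

35.47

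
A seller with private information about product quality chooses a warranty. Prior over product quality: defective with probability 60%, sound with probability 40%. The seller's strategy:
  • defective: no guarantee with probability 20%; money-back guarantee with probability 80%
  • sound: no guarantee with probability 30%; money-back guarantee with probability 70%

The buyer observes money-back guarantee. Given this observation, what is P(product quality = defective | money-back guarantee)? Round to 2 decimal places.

P(money-back guarantee) = 0.6·0.8 + 0.4·0.7 = 0.76
P(defective | money-back guarantee) = (0.6·0.8) / 0.76 = 0.48 / 0.76 = 0.631579

0.63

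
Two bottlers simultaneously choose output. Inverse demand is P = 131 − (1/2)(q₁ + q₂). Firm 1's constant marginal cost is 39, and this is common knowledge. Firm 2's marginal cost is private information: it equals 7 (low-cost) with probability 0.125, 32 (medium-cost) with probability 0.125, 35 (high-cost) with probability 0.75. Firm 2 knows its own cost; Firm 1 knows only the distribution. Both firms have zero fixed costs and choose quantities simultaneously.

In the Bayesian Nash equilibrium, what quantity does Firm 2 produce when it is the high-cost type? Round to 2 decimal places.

Type-c best response for Firm 2: q₂(c) = (131 − c) − q₁/2.
Firm 1 maximizes expected profit; its first-order condition is 131 − q₁ − (1/2)E[q₂] − 39 = 0.
Substituting E[q₂] and solving: E[c₂] = 31.125, so q₁ = (131 − 2·39 + 31.125)/(3/2) = 56.0833.
q₂(high-cost) = (131 − 35 − (1/2)·56.0833) = 67.9583.

67.96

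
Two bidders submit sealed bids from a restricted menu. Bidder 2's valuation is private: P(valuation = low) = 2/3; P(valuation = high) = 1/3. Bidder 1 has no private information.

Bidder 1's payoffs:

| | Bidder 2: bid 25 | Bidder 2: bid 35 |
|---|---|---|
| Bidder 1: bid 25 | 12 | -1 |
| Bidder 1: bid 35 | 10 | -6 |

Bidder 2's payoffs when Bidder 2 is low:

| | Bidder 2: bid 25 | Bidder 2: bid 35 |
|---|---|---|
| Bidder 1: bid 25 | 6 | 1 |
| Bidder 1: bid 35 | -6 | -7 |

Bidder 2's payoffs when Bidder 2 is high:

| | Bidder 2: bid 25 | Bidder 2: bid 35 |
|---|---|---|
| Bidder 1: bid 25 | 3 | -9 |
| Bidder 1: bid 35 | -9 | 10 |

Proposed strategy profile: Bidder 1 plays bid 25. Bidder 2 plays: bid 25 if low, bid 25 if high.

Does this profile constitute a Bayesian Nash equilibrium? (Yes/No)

Bidder 1 plays bid 25: E[bid 25] = 2/3·(12) + 1/3·(12) = 12; E[bid 35] = 10. Best-responding. ✓
Bidder 2 (valuation low), facing bid 25: bid 25 gives 6, bid 35 gives 1. Proposed bid 25 is best. ✓
Bidder 2 (valuation high), facing bid 25: bid 25 gives 3, bid 35 gives -9. Proposed bid 25 is best. ✓

Yes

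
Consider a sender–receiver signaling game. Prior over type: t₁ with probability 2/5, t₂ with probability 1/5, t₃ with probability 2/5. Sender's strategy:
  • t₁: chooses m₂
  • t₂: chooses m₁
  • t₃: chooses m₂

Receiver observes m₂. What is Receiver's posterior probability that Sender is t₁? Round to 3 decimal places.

P(m₂) = (2/5)·1 + (1/5)·0 + (2/5)·1 = 4/5
P(t₁ | m₂) = ((2/5)·1) / (4/5) = (2/5) / (4/5) = 1/2

0.500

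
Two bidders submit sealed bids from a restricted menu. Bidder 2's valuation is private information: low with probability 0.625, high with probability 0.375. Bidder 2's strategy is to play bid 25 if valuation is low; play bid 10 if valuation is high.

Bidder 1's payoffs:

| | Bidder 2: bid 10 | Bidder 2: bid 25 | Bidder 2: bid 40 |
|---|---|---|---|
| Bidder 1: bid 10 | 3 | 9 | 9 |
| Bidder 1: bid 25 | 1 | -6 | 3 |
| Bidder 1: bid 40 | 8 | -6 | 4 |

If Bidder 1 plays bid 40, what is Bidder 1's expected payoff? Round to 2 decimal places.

-0.75

E[bid 40] = 0.625·(-6) + 0.375·8 = (-3.75) + 3 = -0.75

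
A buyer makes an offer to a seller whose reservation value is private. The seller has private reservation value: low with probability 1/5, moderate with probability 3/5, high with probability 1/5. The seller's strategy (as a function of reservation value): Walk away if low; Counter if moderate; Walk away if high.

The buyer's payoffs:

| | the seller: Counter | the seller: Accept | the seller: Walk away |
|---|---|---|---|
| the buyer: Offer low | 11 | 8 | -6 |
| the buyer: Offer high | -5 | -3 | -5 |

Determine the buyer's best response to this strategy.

Offer low

E[Offer low] = 1/5·(-6) + 3/5·(11) + 1/5·(-6) = 21/5
E[Offer high] = 1/5·(-5) + 3/5·(-5) + 1/5·(-5) = -5
Best response: Offer low (21/5 is the largest).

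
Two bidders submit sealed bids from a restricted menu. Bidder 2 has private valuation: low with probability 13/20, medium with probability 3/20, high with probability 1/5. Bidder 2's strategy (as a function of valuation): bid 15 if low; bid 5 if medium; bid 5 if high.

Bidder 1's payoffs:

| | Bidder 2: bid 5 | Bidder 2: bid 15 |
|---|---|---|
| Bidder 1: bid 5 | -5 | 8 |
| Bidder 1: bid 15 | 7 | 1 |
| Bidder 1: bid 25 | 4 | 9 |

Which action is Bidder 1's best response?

bid 25

E[bid 5] = 13/20·(8) + 3/20·(-5) + 1/5·(-5) = 69/20
E[bid 15] = 13/20·(1) + 3/20·(7) + 1/5·(7) = 31/10
E[bid 25] = 13/20·(9) + 3/20·(4) + 1/5·(4) = 29/4
Best response: bid 25 (29/4 is the largest).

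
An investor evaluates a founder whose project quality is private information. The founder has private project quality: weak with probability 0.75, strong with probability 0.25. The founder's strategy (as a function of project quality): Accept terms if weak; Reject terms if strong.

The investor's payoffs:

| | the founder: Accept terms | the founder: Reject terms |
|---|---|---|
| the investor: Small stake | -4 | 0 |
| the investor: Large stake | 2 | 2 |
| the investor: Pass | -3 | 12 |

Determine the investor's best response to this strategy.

E[Small stake] = 0.75·(-4) + 0.25·(0) = -3
E[Large stake] = 0.75·(2) + 0.25·(2) = 2
E[Pass] = 0.75·(-3) + 0.25·(12) = 0.75
Best response: Large stake (2 is the largest).

Large stake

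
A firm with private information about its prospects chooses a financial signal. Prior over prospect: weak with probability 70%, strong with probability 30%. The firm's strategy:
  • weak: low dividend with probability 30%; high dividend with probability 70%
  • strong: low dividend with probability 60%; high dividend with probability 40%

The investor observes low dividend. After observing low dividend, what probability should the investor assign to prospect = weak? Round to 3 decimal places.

P(low dividend) = 0.7·0.3 + 0.3·0.6 = 0.39
P(weak | low dividend) = (0.7·0.3) / 0.39 = 0.21 / 0.39 = 0.538462

0.538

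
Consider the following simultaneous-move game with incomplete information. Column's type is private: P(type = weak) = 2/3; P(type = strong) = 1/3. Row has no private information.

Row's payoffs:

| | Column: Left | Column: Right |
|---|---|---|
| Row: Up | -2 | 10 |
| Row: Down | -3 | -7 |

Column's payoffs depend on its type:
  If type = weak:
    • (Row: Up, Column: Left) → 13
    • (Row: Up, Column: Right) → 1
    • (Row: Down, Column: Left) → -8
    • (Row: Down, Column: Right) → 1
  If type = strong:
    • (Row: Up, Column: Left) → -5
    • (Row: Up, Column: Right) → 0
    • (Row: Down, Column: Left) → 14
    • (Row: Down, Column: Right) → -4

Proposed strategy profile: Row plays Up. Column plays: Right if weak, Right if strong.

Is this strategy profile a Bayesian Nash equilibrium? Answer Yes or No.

No

Row plays Up: E[Up] = 2/3·(10) + 1/3·(10) = 10; E[Down] = -7. Best-responding. ✓
Column (type weak), facing Up: Left gives 13, Right gives 1. Proposed Right is not best — profitable deviation exists. ✗
Column (type strong), facing Up: Left gives -5, Right gives 0. Proposed Right is best. ✓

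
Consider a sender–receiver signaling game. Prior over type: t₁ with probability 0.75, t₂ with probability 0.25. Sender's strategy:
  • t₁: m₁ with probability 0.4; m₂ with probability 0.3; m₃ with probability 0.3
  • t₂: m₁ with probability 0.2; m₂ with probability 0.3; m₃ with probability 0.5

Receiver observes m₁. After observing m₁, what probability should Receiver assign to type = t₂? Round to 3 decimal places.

P(m₁) = 0.75·0.4 + 0.25·0.2 = 0.35
P(t₂ | m₁) = (0.25·0.2) / 0.35 = 0.05 / 0.35 = 0.142857

0.143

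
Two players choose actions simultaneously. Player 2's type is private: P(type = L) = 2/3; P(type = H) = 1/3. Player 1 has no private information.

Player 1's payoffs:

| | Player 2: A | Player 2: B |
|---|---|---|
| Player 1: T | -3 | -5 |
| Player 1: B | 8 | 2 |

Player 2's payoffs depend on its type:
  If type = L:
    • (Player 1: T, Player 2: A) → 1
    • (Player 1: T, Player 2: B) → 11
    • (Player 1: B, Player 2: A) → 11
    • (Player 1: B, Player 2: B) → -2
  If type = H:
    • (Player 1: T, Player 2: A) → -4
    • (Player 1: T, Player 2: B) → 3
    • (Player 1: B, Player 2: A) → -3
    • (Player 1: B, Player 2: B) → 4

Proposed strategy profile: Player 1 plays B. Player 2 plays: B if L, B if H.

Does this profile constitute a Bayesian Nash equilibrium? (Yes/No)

A profile is a BNE iff every type of every player is best-responding given beliefs about the other side.
Player 1 plays B: E[B] = 2/3·(2) + 1/3·(2) = 2; E[T] = -5. Best-responding. ✓
Player 2 (type L), facing B: A gives 11, B gives -2. Proposed B is not best — profitable deviation exists. ✗
Player 2 (type H), facing B: A gives -3, B gives 4. Proposed B is best. ✓

No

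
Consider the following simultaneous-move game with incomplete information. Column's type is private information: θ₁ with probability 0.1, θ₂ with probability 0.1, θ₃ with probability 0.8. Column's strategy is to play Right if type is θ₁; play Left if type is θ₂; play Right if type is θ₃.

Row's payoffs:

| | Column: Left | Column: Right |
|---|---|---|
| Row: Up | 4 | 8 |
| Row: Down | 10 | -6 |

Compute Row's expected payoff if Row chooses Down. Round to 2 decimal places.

-4.40

E[Down] = 0.1·(-6) + 0.1·10 + 0.8·(-6) = (-0.6) + 1 + (-4.8) = -4.4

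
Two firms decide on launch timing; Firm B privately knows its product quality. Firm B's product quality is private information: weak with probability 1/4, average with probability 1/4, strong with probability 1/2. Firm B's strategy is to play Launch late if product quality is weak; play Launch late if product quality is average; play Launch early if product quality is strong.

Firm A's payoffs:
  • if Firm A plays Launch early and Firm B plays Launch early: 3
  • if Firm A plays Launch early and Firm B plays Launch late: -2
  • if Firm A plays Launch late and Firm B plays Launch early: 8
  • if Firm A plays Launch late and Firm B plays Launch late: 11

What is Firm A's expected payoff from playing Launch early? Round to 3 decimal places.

0.500

E[Launch early] = 1/4·(-2) + 1/4·(-2) + 1/2·3 = (-1/2) + (-1/2) + 3/2 = 1/2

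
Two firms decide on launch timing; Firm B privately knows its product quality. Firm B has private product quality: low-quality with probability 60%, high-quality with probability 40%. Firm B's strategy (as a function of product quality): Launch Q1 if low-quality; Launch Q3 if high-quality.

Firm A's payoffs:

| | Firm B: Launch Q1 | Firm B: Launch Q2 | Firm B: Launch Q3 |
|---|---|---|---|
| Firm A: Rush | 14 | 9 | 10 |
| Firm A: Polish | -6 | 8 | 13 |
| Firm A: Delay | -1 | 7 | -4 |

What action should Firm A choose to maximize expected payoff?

Rush

E[Rush] = 0.6·(14) + 0.4·(10) = 12.4
E[Polish] = 0.6·(-6) + 0.4·(13) = 1.6
E[Delay] = 0.6·(-1) + 0.4·(-4) = -2.2
Best response: Rush (12.4 is the largest).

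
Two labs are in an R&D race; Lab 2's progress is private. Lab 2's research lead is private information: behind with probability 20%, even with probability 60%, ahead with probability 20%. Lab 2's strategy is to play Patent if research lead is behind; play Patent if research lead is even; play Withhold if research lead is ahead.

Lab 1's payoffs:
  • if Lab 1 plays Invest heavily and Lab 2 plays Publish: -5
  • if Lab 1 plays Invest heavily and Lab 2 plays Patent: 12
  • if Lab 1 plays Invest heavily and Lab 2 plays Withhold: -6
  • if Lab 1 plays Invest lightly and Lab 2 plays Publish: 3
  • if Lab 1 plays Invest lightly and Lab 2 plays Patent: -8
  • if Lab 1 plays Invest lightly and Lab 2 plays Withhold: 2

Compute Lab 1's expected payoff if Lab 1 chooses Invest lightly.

-6

Take the expectation over Lab 2's research lead, weighting each type's action by its prior probability.
E[Invest lightly] = 0.2·(-8) + 0.6·(-8) + 0.2·2 = (-1.6) + (-4.8) + 0.4 = -6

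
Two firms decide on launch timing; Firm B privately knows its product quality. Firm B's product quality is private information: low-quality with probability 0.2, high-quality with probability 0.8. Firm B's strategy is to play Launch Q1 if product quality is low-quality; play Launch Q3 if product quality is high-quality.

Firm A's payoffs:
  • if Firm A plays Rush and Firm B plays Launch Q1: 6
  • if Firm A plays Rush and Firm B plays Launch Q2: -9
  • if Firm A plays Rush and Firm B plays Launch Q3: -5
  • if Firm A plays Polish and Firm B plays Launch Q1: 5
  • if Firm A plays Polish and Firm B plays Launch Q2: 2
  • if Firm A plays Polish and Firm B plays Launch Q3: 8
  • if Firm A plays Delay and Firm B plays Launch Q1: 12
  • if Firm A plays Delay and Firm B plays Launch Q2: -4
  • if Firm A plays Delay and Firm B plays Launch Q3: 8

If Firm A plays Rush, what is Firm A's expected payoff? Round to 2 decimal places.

-2.80

E[Rush] = 0.2·6 + 0.8·(-5) = 1.2 + (-4) = -2.8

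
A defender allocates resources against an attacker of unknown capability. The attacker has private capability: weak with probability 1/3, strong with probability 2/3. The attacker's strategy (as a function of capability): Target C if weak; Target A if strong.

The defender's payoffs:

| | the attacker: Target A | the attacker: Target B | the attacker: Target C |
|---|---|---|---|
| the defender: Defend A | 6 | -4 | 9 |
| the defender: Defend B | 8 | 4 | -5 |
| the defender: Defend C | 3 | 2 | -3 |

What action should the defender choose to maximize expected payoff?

Defend A

E[Defend A] = 1/3·(9) + 2/3·(6) = 7
E[Defend B] = 1/3·(-5) + 2/3·(8) = 11/3
E[Defend C] = 1/3·(-3) + 2/3·(3) = 1
Best response: Defend A (7 is the largest).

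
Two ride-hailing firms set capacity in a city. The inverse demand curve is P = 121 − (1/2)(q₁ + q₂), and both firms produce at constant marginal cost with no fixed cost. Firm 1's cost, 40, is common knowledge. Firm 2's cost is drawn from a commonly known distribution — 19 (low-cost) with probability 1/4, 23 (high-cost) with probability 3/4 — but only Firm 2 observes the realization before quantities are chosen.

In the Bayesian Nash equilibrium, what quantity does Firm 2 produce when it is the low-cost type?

81

Firm 2 with cost c maximizes (121 − (1/2)(q₁+q₂) − c)·q₂, giving q₂(c) = (121 − c − (1/2)q₁).
E[c₂] = 1/4·19 + 3/4·23 = 22
Firm 1's FOC against E[q₂] yields q₁ = (121 − 2·40 + E[c₂])/(3/2) = (121 − 80 + 22)/(3/2) = 42.
q₂(low-cost) = (121 − 19 − (1/2)·42) = 81.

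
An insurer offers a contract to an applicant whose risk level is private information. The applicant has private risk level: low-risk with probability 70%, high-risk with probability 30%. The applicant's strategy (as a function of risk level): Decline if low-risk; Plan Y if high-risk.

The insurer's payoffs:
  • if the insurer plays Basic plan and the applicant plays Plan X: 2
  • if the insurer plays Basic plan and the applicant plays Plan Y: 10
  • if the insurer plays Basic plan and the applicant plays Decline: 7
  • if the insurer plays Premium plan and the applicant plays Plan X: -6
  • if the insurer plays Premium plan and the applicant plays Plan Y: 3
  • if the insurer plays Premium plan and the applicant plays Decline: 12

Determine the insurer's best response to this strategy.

E[Basic plan] = 0.7·(7) + 0.3·(10) = 7.9
E[Premium plan] = 0.7·(12) + 0.3·(3) = 9.3
Best response: Premium plan (9.3 is the largest).

Premium plan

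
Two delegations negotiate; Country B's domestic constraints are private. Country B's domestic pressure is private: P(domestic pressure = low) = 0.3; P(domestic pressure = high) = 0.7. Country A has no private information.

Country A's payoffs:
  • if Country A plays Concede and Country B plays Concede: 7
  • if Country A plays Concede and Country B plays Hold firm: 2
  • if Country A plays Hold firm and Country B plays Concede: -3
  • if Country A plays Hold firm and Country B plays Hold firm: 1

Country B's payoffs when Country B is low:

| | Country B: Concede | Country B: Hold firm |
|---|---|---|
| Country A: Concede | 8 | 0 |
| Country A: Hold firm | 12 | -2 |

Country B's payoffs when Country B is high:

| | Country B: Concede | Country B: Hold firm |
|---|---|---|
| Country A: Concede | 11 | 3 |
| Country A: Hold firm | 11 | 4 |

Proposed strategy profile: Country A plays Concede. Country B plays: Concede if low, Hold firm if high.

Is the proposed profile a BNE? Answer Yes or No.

Country A plays Concede: E[Concede] = 0.3·(7) + 0.7·(2) = 3.5; E[Hold firm] = -0.2. Best-responding. ✓
Country B (domestic pressure low), facing Concede: Concede gives 8, Hold firm gives 0. Proposed Concede is best. ✓
Country B (domestic pressure high), facing Concede: Concede gives 11, Hold firm gives 3. Proposed Hold firm is not best — profitable deviation exists. ✗

No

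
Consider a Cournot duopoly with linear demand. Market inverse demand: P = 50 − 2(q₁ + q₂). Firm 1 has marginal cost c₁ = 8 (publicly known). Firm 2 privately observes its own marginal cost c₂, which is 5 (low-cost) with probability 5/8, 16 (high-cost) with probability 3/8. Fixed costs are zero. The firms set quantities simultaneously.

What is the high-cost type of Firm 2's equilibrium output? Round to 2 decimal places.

4.91

Type-c best response for Firm 2: q₂(c) = (50 − c)/4 − q₁/2.
Firm 1 maximizes expected profit; its first-order condition is 50 − 4q₁ − 2E[q₂] − 8 = 0.
Substituting E[q₂] and solving: E[c₂] = 9.125, so q₁ = (50 − 2·8 + 9.125)/6 = 7.1875.
q₂(high-cost) = (50 − 16 − 2·7.1875)/4 = 4.90625.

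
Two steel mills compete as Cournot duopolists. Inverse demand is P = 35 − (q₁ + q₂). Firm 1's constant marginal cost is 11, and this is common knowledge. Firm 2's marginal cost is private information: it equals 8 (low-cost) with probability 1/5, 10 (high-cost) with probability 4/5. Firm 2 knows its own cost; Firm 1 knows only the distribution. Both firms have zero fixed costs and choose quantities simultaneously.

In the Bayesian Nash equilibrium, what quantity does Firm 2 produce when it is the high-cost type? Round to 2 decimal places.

8.73

Type-c best response for Firm 2: q₂(c) = (35 − c)/2 − q₁/2.
Firm 1 maximizes expected profit; its first-order condition is 35 − 2q₁ − E[q₂] − 11 = 0.
Substituting E[q₂] and solving: E[c₂] = 9.6, so q₁ = (35 − 2·11 + 9.6)/3 = 7.53333.
q₂(high-cost) = (35 − 10 − 7.53333)/2 = 8.73333.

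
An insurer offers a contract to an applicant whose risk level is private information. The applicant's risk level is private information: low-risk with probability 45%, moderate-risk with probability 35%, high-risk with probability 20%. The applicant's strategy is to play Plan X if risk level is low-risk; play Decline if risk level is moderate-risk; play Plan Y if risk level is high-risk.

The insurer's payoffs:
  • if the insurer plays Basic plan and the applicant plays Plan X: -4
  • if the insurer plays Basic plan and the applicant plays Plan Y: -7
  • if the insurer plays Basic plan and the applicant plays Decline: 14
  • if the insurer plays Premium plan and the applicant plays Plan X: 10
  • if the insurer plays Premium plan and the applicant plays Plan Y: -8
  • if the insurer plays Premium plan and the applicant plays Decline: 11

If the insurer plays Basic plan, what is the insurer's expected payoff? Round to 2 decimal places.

1.70

E[Basic plan] = 0.45·(-4) + 0.35·14 + 0.2·(-7) = (-1.8) + 4.9 + (-1.4) = 1.7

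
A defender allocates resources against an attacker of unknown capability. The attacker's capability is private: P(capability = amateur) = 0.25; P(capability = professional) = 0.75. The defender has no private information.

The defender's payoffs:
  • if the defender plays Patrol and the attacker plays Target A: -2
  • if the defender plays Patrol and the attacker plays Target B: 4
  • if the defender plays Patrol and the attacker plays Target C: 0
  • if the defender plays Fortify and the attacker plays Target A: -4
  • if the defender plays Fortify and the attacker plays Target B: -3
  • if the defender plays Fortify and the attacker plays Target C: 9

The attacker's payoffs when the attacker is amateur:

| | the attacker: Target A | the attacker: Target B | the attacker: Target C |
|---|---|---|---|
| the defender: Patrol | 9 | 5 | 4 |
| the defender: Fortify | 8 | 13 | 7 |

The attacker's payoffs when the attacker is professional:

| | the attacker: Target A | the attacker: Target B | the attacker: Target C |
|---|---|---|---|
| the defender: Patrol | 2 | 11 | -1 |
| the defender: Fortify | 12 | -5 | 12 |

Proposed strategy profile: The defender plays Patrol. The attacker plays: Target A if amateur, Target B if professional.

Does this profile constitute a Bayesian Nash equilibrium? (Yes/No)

Yes

The defender plays Patrol: E[Patrol] = 0.25·(-2) + 0.75·(4) = 2.5; E[Fortify] = -3.25. Best-responding. ✓
The attacker (capability amateur), facing Patrol: Target A gives 9, Target B gives 5, Target C gives 4. Proposed Target A is best. ✓
The attacker (capability professional), facing Patrol: Target A gives 2, Target B gives 11, Target C gives -1. Proposed Target B is best. ✓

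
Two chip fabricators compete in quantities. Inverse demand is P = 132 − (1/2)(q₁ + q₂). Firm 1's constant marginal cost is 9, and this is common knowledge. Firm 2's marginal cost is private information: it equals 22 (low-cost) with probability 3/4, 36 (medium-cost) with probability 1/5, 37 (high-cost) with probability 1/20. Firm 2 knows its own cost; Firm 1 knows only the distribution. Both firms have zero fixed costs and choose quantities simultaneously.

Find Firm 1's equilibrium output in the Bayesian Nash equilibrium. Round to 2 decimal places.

93.03

Firm 2 with cost c maximizes (132 − (1/2)(q₁+q₂) − c)·q₂, giving q₂(c) = (132 − c − (1/2)q₁).
E[c₂] = 3/4·22 + 1/5·36 + 1/20·37 = 25.55
Firm 1's FOC against E[q₂] yields q₁ = (132 − 2·9 + E[c₂])/(3/2) = (132 − 18 + 25.55)/(3/2) = 93.0333.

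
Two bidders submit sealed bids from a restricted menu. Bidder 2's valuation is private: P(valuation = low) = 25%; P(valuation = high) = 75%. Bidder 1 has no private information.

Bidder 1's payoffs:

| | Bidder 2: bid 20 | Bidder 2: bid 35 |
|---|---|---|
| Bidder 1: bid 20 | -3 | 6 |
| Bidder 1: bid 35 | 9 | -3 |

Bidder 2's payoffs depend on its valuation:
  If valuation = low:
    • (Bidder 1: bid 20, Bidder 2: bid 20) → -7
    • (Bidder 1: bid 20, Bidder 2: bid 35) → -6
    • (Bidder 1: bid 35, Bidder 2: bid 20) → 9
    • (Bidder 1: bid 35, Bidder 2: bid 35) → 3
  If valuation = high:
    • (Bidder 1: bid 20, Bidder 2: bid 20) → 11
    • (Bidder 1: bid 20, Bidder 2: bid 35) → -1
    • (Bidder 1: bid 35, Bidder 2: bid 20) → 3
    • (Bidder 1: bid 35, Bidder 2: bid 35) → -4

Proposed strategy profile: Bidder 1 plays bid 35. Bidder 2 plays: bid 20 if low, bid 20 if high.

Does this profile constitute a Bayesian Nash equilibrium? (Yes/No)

Yes

Bidder 1 plays bid 35: E[bid 35] = 0.25·(9) + 0.75·(9) = 9; E[bid 20] = -3. Best-responding. ✓
Bidder 2 (valuation low), facing bid 35: bid 20 gives 9, bid 35 gives 3. Proposed bid 20 is best. ✓
Bidder 2 (valuation high), facing bid 35: bid 20 gives 3, bid 35 gives -4. Proposed bid 20 is best. ✓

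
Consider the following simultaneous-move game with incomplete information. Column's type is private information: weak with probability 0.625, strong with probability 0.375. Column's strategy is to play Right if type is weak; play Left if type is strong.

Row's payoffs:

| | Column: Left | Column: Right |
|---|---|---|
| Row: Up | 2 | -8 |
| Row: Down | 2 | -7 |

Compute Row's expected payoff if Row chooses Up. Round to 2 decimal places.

E[Up] = 0.625·(-8) + 0.375·2 = (-5) + 0.75 = -4.25

-4.25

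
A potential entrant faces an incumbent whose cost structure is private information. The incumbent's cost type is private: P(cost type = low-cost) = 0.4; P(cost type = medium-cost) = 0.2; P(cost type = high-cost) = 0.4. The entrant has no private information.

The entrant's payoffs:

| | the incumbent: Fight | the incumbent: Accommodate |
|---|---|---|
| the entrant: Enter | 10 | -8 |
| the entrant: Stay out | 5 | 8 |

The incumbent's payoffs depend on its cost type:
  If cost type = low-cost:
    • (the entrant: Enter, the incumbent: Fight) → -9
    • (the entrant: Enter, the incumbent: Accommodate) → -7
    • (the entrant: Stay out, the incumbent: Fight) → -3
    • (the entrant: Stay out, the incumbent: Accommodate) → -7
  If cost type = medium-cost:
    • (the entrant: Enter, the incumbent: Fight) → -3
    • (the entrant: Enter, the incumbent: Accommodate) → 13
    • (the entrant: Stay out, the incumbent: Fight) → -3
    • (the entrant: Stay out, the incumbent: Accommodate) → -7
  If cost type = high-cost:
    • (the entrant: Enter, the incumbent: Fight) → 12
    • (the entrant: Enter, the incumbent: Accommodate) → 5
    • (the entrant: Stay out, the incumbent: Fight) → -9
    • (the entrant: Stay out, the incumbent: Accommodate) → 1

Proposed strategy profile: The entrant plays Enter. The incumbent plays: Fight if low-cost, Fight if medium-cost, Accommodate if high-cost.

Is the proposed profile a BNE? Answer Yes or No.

No

The entrant plays Enter: E[Enter] = 0.4·(10) + 0.2·(10) + 0.4·(-8) = 2.8; E[Stay out] = 6.2. Not best-responding. ✗
The incumbent (cost type low-cost), facing Enter: Fight gives -9, Accommodate gives -7. Proposed Fight is not best — profitable deviation exists. ✗
The incumbent (cost type medium-cost), facing Enter: Fight gives -3, Accommodate gives 13. Proposed Fight is not best — profitable deviation exists. ✗
The incumbent (cost type high-cost), facing Enter: Fight gives 12, Accommodate gives 5. Proposed Accommodate is not best — profitable deviation exists. ✗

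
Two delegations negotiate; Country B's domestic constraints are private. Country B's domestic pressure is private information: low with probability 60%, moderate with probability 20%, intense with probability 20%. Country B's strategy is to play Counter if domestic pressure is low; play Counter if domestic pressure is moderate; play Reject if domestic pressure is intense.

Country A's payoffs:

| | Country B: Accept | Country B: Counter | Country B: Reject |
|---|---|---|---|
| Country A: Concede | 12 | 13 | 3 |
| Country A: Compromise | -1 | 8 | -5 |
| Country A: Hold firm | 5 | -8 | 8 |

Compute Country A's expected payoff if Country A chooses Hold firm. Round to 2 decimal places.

Take the expectation over Country B's domestic pressure, weighting each type's action by its prior probability.
E[Hold firm] = 0.6·(-8) + 0.2·(-8) + 0.2·8 = (-4.8) + (-1.6) + 1.6 = -4.8

-4.80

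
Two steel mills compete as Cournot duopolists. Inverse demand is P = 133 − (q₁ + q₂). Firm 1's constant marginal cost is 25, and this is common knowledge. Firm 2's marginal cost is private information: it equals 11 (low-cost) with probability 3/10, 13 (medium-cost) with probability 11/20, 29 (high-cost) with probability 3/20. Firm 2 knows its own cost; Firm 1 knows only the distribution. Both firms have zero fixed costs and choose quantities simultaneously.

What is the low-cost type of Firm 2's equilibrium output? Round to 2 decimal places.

44.70

Type-c best response for Firm 2: q₂(c) = (133 − c)/2 − q₁/2.
Firm 1 maximizes expected profit; its first-order condition is 133 − 2q₁ − E[q₂] − 25 = 0.
Substituting E[q₂] and solving: E[c₂] = 14.8, so q₁ = (133 − 2·25 + 14.8)/3 = 32.6.
q₂(low-cost) = (133 − 11 − 32.6)/2 = 44.7.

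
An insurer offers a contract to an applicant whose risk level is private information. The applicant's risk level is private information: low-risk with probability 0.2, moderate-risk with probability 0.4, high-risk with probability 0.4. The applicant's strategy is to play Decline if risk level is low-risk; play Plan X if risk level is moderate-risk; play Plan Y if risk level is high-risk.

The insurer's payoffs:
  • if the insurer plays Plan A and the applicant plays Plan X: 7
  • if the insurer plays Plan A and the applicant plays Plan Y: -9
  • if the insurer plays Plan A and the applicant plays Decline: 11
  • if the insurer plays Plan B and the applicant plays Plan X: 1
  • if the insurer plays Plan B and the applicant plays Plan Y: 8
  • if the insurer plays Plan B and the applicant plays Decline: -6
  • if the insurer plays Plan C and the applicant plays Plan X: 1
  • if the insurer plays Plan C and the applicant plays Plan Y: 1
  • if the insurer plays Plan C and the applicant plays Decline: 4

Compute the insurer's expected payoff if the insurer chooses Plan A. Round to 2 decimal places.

1.40

Take the expectation over the applicant's risk level, weighting each type's action by its prior probability.
E[Plan A] = 0.2·11 + 0.4·7 + 0.4·(-9) = 2.2 + 2.8 + (-3.6) = 1.4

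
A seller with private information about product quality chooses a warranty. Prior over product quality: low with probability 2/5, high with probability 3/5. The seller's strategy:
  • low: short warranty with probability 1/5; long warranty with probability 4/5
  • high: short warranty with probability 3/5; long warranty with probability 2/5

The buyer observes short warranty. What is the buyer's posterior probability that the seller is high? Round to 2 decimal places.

P(short warranty) = (2/5)·(1/5) + (3/5)·(3/5) = 11/25
P(high | short warranty) = ((3/5)·(3/5)) / (11/25) = (9/25) / (11/25) = 9/11

0.82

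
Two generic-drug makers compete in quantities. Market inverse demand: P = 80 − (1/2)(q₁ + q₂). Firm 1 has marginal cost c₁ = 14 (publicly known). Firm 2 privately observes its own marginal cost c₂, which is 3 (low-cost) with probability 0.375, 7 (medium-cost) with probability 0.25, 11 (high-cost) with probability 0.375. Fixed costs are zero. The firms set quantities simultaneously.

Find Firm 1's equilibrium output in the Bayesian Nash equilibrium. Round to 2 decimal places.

39.33

Type-c best response for Firm 2: q₂(c) = (80 − c) − q₁/2.
Firm 1 maximizes expected profit; its first-order condition is 80 − q₁ − (1/2)E[q₂] − 14 = 0.
Substituting E[q₂] and solving: E[c₂] = 7, so q₁ = (80 − 2·14 + 7)/(3/2) = 39.3333.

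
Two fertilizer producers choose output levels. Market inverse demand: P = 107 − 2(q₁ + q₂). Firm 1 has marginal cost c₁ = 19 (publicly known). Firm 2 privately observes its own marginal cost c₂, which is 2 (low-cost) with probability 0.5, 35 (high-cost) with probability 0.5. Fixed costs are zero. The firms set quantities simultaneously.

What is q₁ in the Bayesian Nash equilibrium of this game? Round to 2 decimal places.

Type-c best response for Firm 2: q₂(c) = (107 − c)/4 − q₁/2.
Firm 1 maximizes expected profit; its first-order condition is 107 − 4q₁ − 2E[q₂] − 19 = 0.
Substituting E[q₂] and solving: E[c₂] = 18.5, so q₁ = (107 − 2·19 + 18.5)/6 = 14.5833.

14.58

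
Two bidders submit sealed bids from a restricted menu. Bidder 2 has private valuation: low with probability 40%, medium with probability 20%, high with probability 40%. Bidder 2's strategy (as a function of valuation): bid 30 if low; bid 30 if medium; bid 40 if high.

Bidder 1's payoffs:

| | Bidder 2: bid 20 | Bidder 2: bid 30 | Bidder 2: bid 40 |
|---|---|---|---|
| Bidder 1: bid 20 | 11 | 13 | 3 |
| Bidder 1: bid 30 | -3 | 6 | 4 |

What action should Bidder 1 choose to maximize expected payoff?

E[bid 20] = 0.4·(13) + 0.2·(13) + 0.4·(3) = 9
E[bid 30] = 0.4·(6) + 0.2·(6) + 0.4·(4) = 5.2
Best response: bid 20 (9 is the largest).

bid 20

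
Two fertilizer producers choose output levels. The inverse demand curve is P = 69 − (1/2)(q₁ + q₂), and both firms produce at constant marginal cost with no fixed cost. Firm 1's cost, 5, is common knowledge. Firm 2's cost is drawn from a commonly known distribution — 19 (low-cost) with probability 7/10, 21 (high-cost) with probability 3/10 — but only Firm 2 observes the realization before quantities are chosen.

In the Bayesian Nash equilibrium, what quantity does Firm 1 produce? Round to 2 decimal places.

52.40

Each type of Firm 2 best-responds to q₁; Firm 1 best-responds to the expected q₂ over Firm 2's types.
Firm 2 with cost c maximizes (69 − (1/2)(q₁+q₂) − c)·q₂, giving q₂(c) = (69 − c − (1/2)q₁).
E[c₂] = 7/10·19 + 3/10·21 = 19.6
Firm 1's FOC against E[q₂] yields q₁ = (69 − 2·5 + E[c₂])/(3/2) = (69 − 10 + 19.6)/(3/2) = 52.4.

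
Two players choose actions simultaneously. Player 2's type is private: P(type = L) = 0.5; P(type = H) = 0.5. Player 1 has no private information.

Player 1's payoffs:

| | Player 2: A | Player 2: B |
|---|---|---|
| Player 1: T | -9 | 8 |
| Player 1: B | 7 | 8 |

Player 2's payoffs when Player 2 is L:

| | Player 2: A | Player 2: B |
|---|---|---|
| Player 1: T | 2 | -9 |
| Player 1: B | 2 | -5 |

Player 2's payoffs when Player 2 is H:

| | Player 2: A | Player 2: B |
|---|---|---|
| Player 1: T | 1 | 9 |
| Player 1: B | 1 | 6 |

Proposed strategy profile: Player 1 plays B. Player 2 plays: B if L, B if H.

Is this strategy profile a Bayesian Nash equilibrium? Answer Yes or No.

No

Player 1 plays B: E[B] = 0.5·(8) + 0.5·(8) = 8; E[T] = 8. Best-responding. ✓
Player 2 (type L), facing B: A gives 2, B gives -5. Proposed B is not best — profitable deviation exists. ✗
Player 2 (type H), facing B: A gives 1, B gives 6. Proposed B is best. ✓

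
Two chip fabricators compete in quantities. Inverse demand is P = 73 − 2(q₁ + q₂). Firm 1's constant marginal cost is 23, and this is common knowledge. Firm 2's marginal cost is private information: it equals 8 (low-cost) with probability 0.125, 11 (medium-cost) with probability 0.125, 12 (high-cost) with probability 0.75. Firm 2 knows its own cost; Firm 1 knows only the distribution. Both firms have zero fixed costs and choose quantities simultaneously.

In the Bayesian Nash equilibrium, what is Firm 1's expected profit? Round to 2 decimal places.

81.81

Type-c best response for Firm 2: q₂(c) = (73 − c)/4 − q₁/2.
Firm 1 maximizes expected profit; its first-order condition is 73 − 4q₁ − 2E[q₂] − 23 = 0.
Substituting E[q₂] and solving: E[c₂] = 11.375, so q₁ = (73 − 2·23 + 11.375)/6 = 6.39583.
E[P] = 73 − 2·(q₁ + E[q₂]) = 35.7917; Firm 1's expected profit = (E[P] − 23)·q₁ = (35.7917 − 23)·6.39583 = 81.8134.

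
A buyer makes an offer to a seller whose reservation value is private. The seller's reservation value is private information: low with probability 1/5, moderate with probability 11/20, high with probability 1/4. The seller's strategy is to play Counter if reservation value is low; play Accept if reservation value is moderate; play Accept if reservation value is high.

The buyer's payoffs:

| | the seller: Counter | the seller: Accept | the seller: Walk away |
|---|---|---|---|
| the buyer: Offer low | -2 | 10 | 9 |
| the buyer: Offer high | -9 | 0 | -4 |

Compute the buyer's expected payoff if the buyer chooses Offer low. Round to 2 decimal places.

E[Offer low] = 1/5·(-2) + 11/20·10 + 1/4·10 = (-2/5) + 11/2 + 5/2 = 38/5

7.60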